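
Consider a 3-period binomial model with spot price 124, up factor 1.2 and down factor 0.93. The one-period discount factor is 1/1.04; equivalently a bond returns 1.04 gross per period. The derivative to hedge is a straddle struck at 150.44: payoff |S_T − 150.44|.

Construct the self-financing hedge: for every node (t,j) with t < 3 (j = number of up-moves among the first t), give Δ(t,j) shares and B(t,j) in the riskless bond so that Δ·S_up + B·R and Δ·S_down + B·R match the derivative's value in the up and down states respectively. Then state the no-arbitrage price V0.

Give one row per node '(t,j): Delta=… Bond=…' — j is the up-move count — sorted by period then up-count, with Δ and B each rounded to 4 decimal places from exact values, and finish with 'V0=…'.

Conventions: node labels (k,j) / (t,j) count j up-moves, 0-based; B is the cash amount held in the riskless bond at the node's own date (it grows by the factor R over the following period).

(0,0): Delta=-0.1415 Bond=43.1518
(1,0): Delta=-0.6069 Bond=98.5567
(1,1): Delta=0.3833 Bond=-33.2004
(2,0): Delta=-1.0000 Bond=144.6538
(2,1): Delta=-0.1639 Bond=41.1827
(2,2): Delta=1.0000 Bond=-144.6538
V0=25.6106

Risk-neutral probability p* = (R−d)/(u−d) = (1.04−0.93)/(1.2−0.93) = 0.4074.
Expiry values: V(3,0)=50.6997, V(3,1)=21.7429, V(3,2)=15.6208, V(3,3)=63.8320
(2,0): S=107.2476. Δ = (V_up−V_dn)/(S_up−S_dn) = (21.7429−50.6997)/(128.6971−99.7403) = -1.0000. V = [p*·21.7429 + (1−p*)·50.6997]/1.04 = 37.4062. B = V − Δ·S = 144.6538.
(2,1): S=138.3840. Δ = (V_up−V_dn)/(S_up−S_dn) = (15.6208−21.7429)/(166.0608−128.6971) = -0.1639. V = [p*·15.6208 + (1−p*)·21.7429]/1.04 = 18.5084. B = V − Δ·S = 41.1827.
(2,2): S=178.5600. Δ = (V_up−V_dn)/(S_up−S_dn) = (63.8320−15.6208)/(214.2720−166.0608) = 1.0000. V = [p*·63.8320 + (1−p*)·15.6208]/1.04 = 33.9062. B = V − Δ·S = -144.6538.
(1,0): S=115.3200. Δ = (V_up−V_dn)/(S_up−S_dn) = (18.5084−37.4062)/(138.3840−107.2476) = -0.6069. V = [p*·18.5084 + (1−p*)·37.4062]/1.04 = 28.5645. B = V − Δ·S = 98.5567.
(1,1): S=148.8000. Δ = (V_up−V_dn)/(S_up−S_dn) = (33.9062−18.5084)/(178.5600−138.3840) = 0.3833. V = [p*·33.9062 + (1−p*)·18.5084]/1.04 = 23.8284. B = V − Δ·S = -33.2004.
(0,0): S=124.0000. Δ = (V_up−V_dn)/(S_up−S_dn) = (23.8284−28.5645)/(148.8000−115.3200) = -0.1415. V = [p*·23.8284 + (1−p*)·28.5645]/1.04 = 25.6106. B = V − Δ·S = 43.1518.
Check: Δ(0,0)·S0 + B(0,0) = 25.6106 = V0.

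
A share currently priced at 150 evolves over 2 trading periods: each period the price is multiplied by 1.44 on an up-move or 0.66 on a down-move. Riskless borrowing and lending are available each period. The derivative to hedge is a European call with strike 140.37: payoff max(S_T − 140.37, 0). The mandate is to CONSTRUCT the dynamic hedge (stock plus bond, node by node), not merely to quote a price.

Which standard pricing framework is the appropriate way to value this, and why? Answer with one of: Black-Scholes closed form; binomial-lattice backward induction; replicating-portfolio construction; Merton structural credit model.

Key observation: the task asks for the hedge itself — share and bond holdings at every node of the 2-period tree on spot 150 with factors 1.44/0.66 — which is exactly what the replicating-portfolio construction produces.

framework: replicating-portfolio construction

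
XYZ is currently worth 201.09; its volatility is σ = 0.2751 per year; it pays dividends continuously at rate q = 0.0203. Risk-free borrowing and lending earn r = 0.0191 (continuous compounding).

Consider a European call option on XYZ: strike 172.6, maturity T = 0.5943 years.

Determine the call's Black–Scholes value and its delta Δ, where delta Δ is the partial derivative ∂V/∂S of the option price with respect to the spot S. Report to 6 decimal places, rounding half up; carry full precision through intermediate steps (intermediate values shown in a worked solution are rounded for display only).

σ√T = 0.2751·√0.5943 = 0.212077
d₁ = (ln(S/K) + (r−q+σ²/2)T) / (σ√T) = (ln(201.09/172.6) + (0.0191−0.0203+0.2751²/2)·0.5943) / 0.212077 = (0.152776 + 0.021775) / 0.212077 = 0.823055
d₂ = d₁ − σ√T = 0.823055 − 0.212077 = 0.610978
e^{−rT} = 0.988713
e^{−qT} = 0.988008
N(d₁) = 0.794762,  N(d₂) = 0.729393
Call price V = S·e^{−qT}·N(d₁) − K·e^{−rT}·N(d₂) = 157.902093 − 124.472261 = 33.429832
Δ = e^{−qT}·N(d₁) = 0.785231

price = 33.429832
Δ = 0.785231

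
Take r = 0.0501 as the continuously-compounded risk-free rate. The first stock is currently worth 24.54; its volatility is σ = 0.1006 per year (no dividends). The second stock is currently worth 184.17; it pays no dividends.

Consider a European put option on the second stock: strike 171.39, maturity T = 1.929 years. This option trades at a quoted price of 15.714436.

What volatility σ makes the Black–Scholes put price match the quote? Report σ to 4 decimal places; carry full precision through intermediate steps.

sigma = 0.2969

At σ = 0.2969 the Black–Scholes value reproduces the quote:
σ√T = 0.2969·√1.929 = 0.412360
d₁ = (ln(S/K) + (r+σ²/2)T) / (σ√T) = (ln(184.17/171.39) + (0.0501+0.2969²/2)·1.929) / 0.412360 = (0.071918 + 0.181663) / 0.412360 = 0.614950
d₂ = d₁ − σ√T = 0.614950 − 0.412360 = 0.202591
e^{−rT} = 0.907880
N(−d₁) = 0.269294,  N(−d₂) = 0.419728
V = K·e^{−rT}·N(−d₂) − S·N(−d₁) = 65.310270 − 49.595833 = 15.714436 (the observed quote) — the price is monotone increasing in volatility, hence this σ is the only solution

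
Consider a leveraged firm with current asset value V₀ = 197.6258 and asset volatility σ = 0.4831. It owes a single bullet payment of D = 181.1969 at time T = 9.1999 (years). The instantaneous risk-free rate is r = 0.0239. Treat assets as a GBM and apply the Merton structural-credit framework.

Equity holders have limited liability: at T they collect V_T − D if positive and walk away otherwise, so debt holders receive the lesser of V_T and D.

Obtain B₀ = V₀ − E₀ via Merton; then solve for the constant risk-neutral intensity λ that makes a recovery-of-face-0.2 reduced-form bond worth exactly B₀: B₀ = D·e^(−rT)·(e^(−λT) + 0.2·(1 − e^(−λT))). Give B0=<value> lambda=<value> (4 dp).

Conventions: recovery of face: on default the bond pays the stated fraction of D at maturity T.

B0=77.8931 lambda=0.0944

Equity is a call on the firm's assets struck at D = 181.1969:
d₁ = [ln(V₀/D) + (r + σ²/2)T] / (σ√T)
   = [ln(197.6258/181.1969) + (0.0239 + 0.5·0.4831²)·9.1999] / (0.4831·√9.1999)
   = [0.086791 + 1.293440] / 1.465307 = 0.941940
d₂ = d₁ − σ√T = 0.941940 − 1.465307 = -0.523367
N(d₁) = 0.826888,  N(d₂) = 0.300359,  e^(−rT) = 0.802617
E₀ = V₀·N(d₁) − D·e^(−rT)·N(d₂)
   = 197.6258·0.826888 − 181.1969·0.802617·0.300359 = 119.732671
B₀ = V₀ − E₀ = 197.6258 − 119.732671 = 77.893129
e^(−λT) = (B₀·e^(rT)/D − 0.2)/(1 − 0.2) = (77.8931·1.245924/181.1969 − 0.2)/0.8 = 0.41949890
λ = −ln(0.41949890)/9.1999 = 0.094424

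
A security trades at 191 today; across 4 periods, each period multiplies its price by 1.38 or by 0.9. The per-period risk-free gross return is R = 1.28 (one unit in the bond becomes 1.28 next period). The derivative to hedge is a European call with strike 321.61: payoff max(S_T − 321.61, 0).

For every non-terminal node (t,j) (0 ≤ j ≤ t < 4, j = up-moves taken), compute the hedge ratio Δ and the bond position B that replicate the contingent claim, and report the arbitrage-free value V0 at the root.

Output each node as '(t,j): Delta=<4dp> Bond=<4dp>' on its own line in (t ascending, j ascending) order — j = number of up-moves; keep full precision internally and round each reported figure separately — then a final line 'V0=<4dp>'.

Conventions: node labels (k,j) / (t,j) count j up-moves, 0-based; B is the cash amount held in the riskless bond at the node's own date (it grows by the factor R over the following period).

(0,0): Delta=0.8869 Bond=-95.0566
(1,0): Delta=0.6034 Bond=-72.9321
(1,1): Delta=0.9356 Bond=-134.4988
(2,0): Delta=0.0000 Bond=0.0000
(2,1): Delta=0.7070 Bond=-117.9197
(2,2): Delta=0.9748 Bond=-186.4318
(3,0): Delta=0.0000 Bond=0.0000
(3,1): Delta=0.0000 Bond=0.0000
(3,2): Delta=0.8283 Bond=-190.6576
(3,3): Delta=1.0000 Bond=-251.2578
V0=74.3501

Arbitrage-free pricing uses the up-move probability p* = (R−d)/(u−d) = 0.7917, discounting each step at R = 1.28.
At maturity the claim pays: V(4,0)=0.0000, V(4,1)=0.0000, V(4,2)=0.0000, V(4,3)=130.1556, V(4,4)=371.0972
  t=3,j=0: stock 139.2390 → up 192.1498 (V=0.0000), down 125.3151 (V=0.0000). Price 0.0000; hedge Δ=0.0000, bond B=0.0000.
  t=3,j=1: stock 213.4998 → up 294.6297 (V=0.0000), down 192.1498 (V=0.0000). Price 0.0000; hedge Δ=0.0000, bond B=0.0000.
  t=3,j=2: stock 327.3664 → up 451.7656 (V=130.1556), down 294.6297 (V=0.0000). Price 80.4999; hedge Δ=0.8283, bond B=-190.6576.
  t=3,j=3: stock 501.9618 → up 692.7072 (V=371.0972), down 451.7656 (V=130.1556). Price 250.7039; hedge Δ=1.0000, bond B=-251.2578.
  t=2,j=0: stock 154.7100 → up 213.4998 (V=0.0000), down 139.2390 (V=0.0000). Price 0.0000; hedge Δ=0.0000, bond B=0.0000.
  t=2,j=1: stock 237.2220 → up 327.3664 (V=80.4999), down 213.4998 (V=0.0000). Price 49.7883; hedge Δ=0.7070, bond B=-117.9197.
  t=2,j=2: stock 363.7404 → up 501.9618 (V=250.7039), down 327.3664 (V=80.4999). Price 168.1600; hedge Δ=0.9748, bond B=-186.4318.
  t=1,j=0: stock 171.9000 → up 237.2220 (V=49.7883), down 154.7100 (V=0.0000). Price 30.7936; hedge Δ=0.6034, bond B=-72.9321.
  t=1,j=1: stock 263.5800 → up 363.7404 (V=168.1600), down 237.2220 (V=49.7883). Price 112.1088; hedge Δ=0.9356, bond B=-134.4988.
  t=0,j=0: stock 191.0000 → up 263.5800 (V=112.1088), down 171.9000 (V=30.7936). Price 74.3501; hedge Δ=0.8869, bond B=-95.0566.
As a check, the time-0 holding Δ(0,0)·S0 + B(0,0) comes to 74.3501 — exactly V0.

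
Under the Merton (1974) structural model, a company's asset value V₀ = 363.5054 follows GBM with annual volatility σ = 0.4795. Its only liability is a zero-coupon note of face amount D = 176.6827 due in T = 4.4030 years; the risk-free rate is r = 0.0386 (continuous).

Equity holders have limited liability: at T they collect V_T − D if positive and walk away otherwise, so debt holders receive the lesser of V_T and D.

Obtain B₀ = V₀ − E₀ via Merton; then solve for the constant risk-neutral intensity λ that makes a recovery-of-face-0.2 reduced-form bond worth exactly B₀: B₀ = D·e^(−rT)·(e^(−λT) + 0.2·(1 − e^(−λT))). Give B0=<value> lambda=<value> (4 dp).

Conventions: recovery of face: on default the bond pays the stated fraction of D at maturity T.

B0=126.7162 lambda=0.0471

Work the structural quantities from V₀ = 363.5054 against face 176.6827:
d₁ = [ln(V₀/D) + (r + σ²/2)T] / (σ√T)
   = [ln(363.5054/176.6827) + (0.0386 + 0.5·0.4795²)·4.4030] / (0.4795·√4.4030)
   = [0.721439 + 0.676125] / 1.006151 = 1.389021
d₂ = d₁ − σ√T = 1.389021 − 1.006151 = 0.382870
N(d₁) = 0.917587,  N(d₂) = 0.649092,  e^(−rT) = 0.843702
E₀ = V₀·N(d₁) − D·e^(−rT)·N(d₂)
   = 363.5054·0.917587 − 176.6827·0.843702·0.649092 = 236.789183
B₀ = V₀ − E₀ = 363.5054 − 236.789183 = 126.716217
e^(−λT) = (B₀·e^(rT)/D − 0.2)/(1 − 0.2) = (126.7162·1.185252/176.6827 − 0.2)/0.8 = 0.81257353
λ = −ln(0.81257353)/4.4030 = 0.047138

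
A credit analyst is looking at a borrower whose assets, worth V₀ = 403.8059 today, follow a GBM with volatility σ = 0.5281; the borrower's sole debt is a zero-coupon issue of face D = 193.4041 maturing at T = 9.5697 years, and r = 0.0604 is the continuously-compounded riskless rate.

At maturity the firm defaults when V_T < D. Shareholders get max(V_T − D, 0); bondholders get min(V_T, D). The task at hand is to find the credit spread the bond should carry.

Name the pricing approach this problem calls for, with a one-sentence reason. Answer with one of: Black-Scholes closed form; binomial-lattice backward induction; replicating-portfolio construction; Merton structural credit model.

Key observation: the asked-for credit quantity lives on the firm's capital structure — asset value, asset volatility, debt face 193.4041 — which is the structural model's domain.

framework: Merton structural credit model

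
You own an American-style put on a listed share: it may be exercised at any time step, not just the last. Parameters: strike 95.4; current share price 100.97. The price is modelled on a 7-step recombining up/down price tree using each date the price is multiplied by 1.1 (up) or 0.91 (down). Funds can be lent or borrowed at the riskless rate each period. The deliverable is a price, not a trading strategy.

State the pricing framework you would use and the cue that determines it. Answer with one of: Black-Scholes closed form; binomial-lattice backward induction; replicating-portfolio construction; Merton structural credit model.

framework: binomial-lattice backward induction

Key observation: with exercise allowed before expiry on a discrete up/down model (7 steps from spot 100.97), the strike-95.4 put's value must be rolled back through the tree testing early exercise at each node.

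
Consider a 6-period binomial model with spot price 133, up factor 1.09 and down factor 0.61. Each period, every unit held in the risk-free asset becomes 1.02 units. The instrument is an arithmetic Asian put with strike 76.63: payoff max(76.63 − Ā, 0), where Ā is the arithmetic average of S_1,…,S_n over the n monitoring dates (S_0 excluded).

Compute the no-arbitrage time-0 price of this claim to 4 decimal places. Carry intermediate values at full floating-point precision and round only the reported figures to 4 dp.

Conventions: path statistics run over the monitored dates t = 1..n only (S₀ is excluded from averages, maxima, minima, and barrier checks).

Risk-neutral up-probability p* = (R−d)/(u−d) = (1.02−0.61)/(1.09−0.61) = 0.8542; the claim prices as the p*-weighted sum of path payoffs discounted by R^6.
Enumerate all 2^6 = 64 price paths (U = up ×1.09, D = down ×0.61); each path with k up-moves has probability p*^k·(1−p*)^(6−k).
DDDDDD: Ā=32.8847, payoff=43.7453, prob=0.000010
UDDDDD: Ā=58.7612, payoff=17.8688, prob=0.000056
DUDDDD: Ā=48.1212, payoff=28.5088, prob=0.000056
UUDDDD: Ā=85.9870, payoff=0.0000, prob=0.000330
DDUDDD: Ā=41.6308, payoff=34.9992, prob=0.000056
UDUDDD: Ā=74.3894, payoff=2.2406, prob=0.000330
DUUDDD: Ā=63.7494, payoff=12.8806, prob=0.000330
UUUDDD: Ā=113.9128, payoff=0.0000, prob=0.001933
DDDUDD: Ā=37.6716, payoff=38.9584, prob=0.000056
UDDUDD: Ā=67.3148, payoff=9.3152, prob=0.000330
DUDUDD: Ā=56.6748, payoff=19.9552, prob=0.000330
UUDUDD: Ā=101.2714, payoff=0.0000, prob=0.001933
DDUUDD: Ā=50.1844, payoff=26.4456, prob=0.000330
UDUUDD: Ā=89.6738, payoff=0.0000, prob=0.001933
DUUUDD: Ā=79.0338, payoff=0.0000, prob=0.001933
UUUUDD: Ā=141.2244, payoff=0.0000, prob=0.011321
DDDDUD: Ā=35.2565, payoff=41.3735, prob=0.000056
UDDDUD: Ā=62.9994, payoff=13.6306, prob=0.000330
DUDDUD: Ā=52.3594, payoff=24.2706, prob=0.000330
UUDDUD: Ā=93.5602, payoff=0.0000, prob=0.001933
DDUDUD: Ā=45.8690, payoff=30.7610, prob=0.000330
UDUDUD: Ā=81.9626, payoff=0.0000, prob=0.001933
DUUDUD: Ā=71.3226, payoff=5.3074, prob=0.001933
UUUDUD: Ā=127.4453, payoff=0.0000, prob=0.011321
DDDUUD: Ā=41.9098, payoff=34.7202, prob=0.000330
UDDUUD: Ā=74.8881, payoff=1.7419, prob=0.001933
DUDUUD: Ā=64.2481, payoff=12.3819, prob=0.001933
UUDUUD: Ā=114.8039, payoff=0.0000, prob=0.011321
DDUUUD: Ā=57.7577, payoff=18.8723, prob=0.001933
UDUUUD: Ā=103.2063, payoff=0.0000, prob=0.011321
DUUUUD: Ā=92.5663, payoff=0.0000, prob=0.011321
UUUUUD: Ā=165.4053, payoff=0.0000, prob=0.066309
DDDDDU: Ā=33.7833, payoff=42.8467, prob=0.000056
UDDDDU: Ā=60.3669, payoff=16.2631, prob=0.000330
DUDDDU: Ā=49.7269, payoff=26.9031, prob=0.000330
UUDDDU: Ā=88.8563, payoff=0.0000, prob=0.001933
DDUDDU: Ā=43.2365, payoff=33.3935, prob=0.000330
UDUDDU: Ā=77.2587, payoff=0.0000, prob=0.001933
DUUDDU: Ā=66.6187, payoff=10.0113, prob=0.001933
UUUDDU: Ā=119.0400, payoff=0.0000, prob=0.011321
DDDUDU: Ā=39.2774, payoff=37.3526, prob=0.000330
UDDUDU: Ā=70.1842, payoff=6.4458, prob=0.001933
DUDUDU: Ā=59.5442, payoff=17.0858, prob=0.001933
UUDUDU: Ā=106.3986, payoff=0.0000, prob=0.011321
DDUUDU: Ā=53.0538, payoff=23.5762, prob=0.001933
UDUUDU: Ā=94.8010, payoff=0.0000, prob=0.011321
DUUUDU: Ā=84.1610, payoff=0.0000, prob=0.011321
UUUUDU: Ā=150.3861, payoff=0.0000, prob=0.066309
DDDDUU: Ā=36.8623, payoff=39.7677, prob=0.000330
UDDDUU: Ā=65.8687, payoff=10.7613, prob=0.001933
DUDDUU: Ā=55.2287, payoff=21.4013, prob=0.001933
UUDDUU: Ā=98.6874, payoff=0.0000, prob=0.011321
DDUDUU: Ā=48.7383, payoff=27.8917, prob=0.001933
UDUDUU: Ā=87.0898, payoff=0.0000, prob=0.011321
DUUDUU: Ā=76.4498, payoff=0.1802, prob=0.011321
UUUDUU: Ā=136.6070, payoff=0.0000, prob=0.066309
DDDUUU: Ā=44.7792, payoff=31.8508, prob=0.001933
UDDUUU: Ā=80.0153, payoff=0.0000, prob=0.011321
DUDUUU: Ā=69.3753, payoff=7.2547, prob=0.011321
UUDUUU: Ā=123.9656, payoff=0.0000, prob=0.066309
DDUUUU: Ā=62.8849, payoff=13.7451, prob=0.011321
UDUUUU: Ā=112.3680, payoff=0.0000, prob=0.066309
DUUUUU: Ā=101.7280, payoff=0.0000, prob=0.066309
UUUUUU: Ā=181.7763, payoff=0.0000, prob=0.388379
Price = Σ prob·payoff / R^6 = 0.722008 / 1.126162 = 0.6411

price = 0.6411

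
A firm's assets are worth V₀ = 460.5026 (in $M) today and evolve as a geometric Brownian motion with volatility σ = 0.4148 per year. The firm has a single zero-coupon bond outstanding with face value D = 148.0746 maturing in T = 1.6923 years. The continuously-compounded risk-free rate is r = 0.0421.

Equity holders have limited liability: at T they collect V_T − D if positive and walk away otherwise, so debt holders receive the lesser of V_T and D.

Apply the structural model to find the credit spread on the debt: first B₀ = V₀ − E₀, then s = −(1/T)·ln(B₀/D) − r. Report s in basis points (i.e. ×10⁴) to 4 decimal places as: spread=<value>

spread=25.0931

With assets at 460.5026 and a single debt payment of 148.0746 at 1.6923 years:
d₁ = [ln(V₀/D) + (r + σ²/2)T] / (σ√T)
   = [ln(460.5026/148.0746) + (0.0421 + 0.5·0.4148²)·1.6923] / (0.4148·√1.6923)
   = [1.134602 + 0.216834] / 0.539607 = 2.504483
d₂ = d₁ − σ√T = 2.504483 − 0.539607 = 1.964876
N(d₁) = 0.993868,  N(d₂) = 0.975286,  e^(−rT) = 0.931233
E₀ = V₀·N(d₁) − D·e^(−rT)·N(d₂)
   = 460.5026·0.993868 − 148.0746·0.931233·0.975286 = 323.194973
B₀ = V₀ − E₀ = 460.5026 − 323.194973 = 137.307627
spread = −(1/T)·ln(B₀/D) − r = −(1/1.6923)·ln(137.307627/148.0746) − 0.0421 = 0.00250931
in basis points: 0.00250931 × 10⁴ = 25.0931 bp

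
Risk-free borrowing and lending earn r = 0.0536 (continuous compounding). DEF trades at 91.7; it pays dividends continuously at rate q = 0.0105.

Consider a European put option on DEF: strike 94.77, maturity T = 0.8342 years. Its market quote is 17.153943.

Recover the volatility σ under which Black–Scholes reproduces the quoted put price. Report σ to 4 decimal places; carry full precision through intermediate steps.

sigma = 0.5279

At σ = 0.5279 the Black–Scholes value reproduces the quote:
σ√T = 0.5279·√0.8342 = 0.482155
d₁ = (ln(S/K) + (r−q+σ²/2)T) / (σ√T) = (ln(91.7/94.77) + (0.0536−0.0105+0.5279²/2)·0.8342) / 0.482155 = (-0.032931 + 0.152191) / 0.482155 = 0.247348
d₂ = d₁ − σ√T = 0.247348 − 0.482155 = -0.234807
e^{−rT} = 0.956272
e^{−qT} = 0.991279
N(−d₁) = 0.402319,  N(−d₂) = 0.592821
V = K·e^{−rT}·N(−d₂) − S·e^{−qT}·N(−d₁) = 53.724890 − 36.570947 = 17.153943 (matching the quote); vega is positive throughout, so no other σ reproduces this price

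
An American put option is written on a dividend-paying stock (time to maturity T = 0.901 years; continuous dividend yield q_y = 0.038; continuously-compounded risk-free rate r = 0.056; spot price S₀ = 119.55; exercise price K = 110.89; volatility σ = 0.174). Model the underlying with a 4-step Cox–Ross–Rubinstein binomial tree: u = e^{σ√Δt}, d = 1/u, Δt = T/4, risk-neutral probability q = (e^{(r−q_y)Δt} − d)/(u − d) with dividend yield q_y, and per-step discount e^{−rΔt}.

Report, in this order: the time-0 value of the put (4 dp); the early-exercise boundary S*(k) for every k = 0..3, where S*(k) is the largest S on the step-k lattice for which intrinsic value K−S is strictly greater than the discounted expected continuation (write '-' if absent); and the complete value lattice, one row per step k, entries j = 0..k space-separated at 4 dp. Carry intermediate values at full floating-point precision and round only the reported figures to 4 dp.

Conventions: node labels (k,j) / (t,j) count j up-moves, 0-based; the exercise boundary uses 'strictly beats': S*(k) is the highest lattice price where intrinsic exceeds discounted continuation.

price = 3.7397
boundary = - - - 93.3159
tree:
3.7397
6.4953 1.1214
10.9342 2.2893 0.0000
17.5741 4.6735 0.0000 0.0000
24.9706 9.5408 0.0000 0.0000 0.0000

Δt=0.22525  u=1.08609  d=0.92074  q=0.50394  discount=0.98747
step 4 (expiry): payoffs max(K−S,0) = 24.9706 9.5408 0.0000 0.0000 0.0000
step 3: (k=3,j=0): S=93.3159, K−S=17.5741, hold=16.9794 ⇒ V=17.5741 exercise | (k=3,j=1): S=110.0741, K−S=0.8159, hold=4.6735 ⇒ V=4.6735 continue | (k=3,j=2): S=129.8417, K−S=0.0000, hold=0.0000 ⇒ V=0.0000 continue | (k=3,j=3): S=153.1593, K−S=0.0000, hold=0.0000 ⇒ V=0.0000 continue  boundary S*=93.3159
step 2: (k=2,j=0): S=101.3492, K−S=9.5408, hold=10.9342 ⇒ V=10.9342 continue | (k=2,j=1): S=119.5500, K−S=0.0000, hold=2.2893 ⇒ V=2.2893 continue | (k=2,j=2): S=141.0194, K−S=0.0000, hold=0.0000 ⇒ V=0.0000 continue  boundary S*=-
step 1: (k=1,j=0): S=110.0741, K−S=0.8159, hold=6.4953 ⇒ V=6.4953 continue | (k=1,j=1): S=129.8417, K−S=0.0000, hold=1.1214 ⇒ V=1.1214 continue  boundary S*=-
step 0: (k=0,j=0): S=119.5500, K−S=0.0000, hold=3.7397 ⇒ V=3.7397 continue  boundary S*=-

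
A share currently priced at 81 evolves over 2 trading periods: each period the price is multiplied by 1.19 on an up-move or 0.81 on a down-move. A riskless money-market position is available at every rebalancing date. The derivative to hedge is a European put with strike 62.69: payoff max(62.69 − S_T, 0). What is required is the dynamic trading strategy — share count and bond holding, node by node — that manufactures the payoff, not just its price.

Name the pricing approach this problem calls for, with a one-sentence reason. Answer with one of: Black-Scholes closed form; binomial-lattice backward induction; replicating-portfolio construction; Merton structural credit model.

framework: replicating-portfolio construction

Key observation: the mandate to exhibit the hedge at every date and state singles out the replicating-portfolio construction on the 2-period tree with factors 1.19 and 0.81 from 81.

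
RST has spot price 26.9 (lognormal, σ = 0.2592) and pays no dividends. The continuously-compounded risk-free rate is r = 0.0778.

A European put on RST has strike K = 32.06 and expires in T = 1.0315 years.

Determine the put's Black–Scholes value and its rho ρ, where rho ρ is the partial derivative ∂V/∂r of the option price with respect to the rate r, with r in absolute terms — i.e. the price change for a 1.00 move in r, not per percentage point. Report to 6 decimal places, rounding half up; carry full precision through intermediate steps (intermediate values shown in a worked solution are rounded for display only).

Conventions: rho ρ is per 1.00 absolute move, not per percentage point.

price = 4.491688
ρ = -21.031980

σ√T = 0.2592·√1.0315 = 0.263251
d₁ = (ln(S/K) + (r+σ²/2)T) / (σ√T) = (ln(26.9/32.06) + (0.0778+0.2592²/2)·1.0315) / 0.263251 = (-0.175483 + 0.114901) / 0.263251 = -0.230129
d₂ = d₁ − σ√T = -0.230129 − 0.263251 = -0.493380
e^{−rT} = 0.922885
N(−d₁) = 0.591004,  N(−d₂) = 0.689128
Put price V = K·e^{−rT}·N(−d₂) − S·N(−d₁) = 20.389704 − 15.898016 = 4.491688
ρ = −K·T·e^{−rT}·N(−d₂) = -21.031980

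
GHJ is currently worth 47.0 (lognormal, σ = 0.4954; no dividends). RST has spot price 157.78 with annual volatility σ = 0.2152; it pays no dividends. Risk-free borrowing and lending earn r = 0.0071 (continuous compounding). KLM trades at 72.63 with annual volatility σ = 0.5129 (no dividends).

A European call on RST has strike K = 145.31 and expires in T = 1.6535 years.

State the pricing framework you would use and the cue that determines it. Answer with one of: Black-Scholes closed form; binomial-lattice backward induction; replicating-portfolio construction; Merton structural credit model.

Key observation: the strike-145.31 call on RST is European-exercise on a continuously-modelled lognormal underlying, so its value is a single closed-form evaluation.

framework: Black-Scholes closed form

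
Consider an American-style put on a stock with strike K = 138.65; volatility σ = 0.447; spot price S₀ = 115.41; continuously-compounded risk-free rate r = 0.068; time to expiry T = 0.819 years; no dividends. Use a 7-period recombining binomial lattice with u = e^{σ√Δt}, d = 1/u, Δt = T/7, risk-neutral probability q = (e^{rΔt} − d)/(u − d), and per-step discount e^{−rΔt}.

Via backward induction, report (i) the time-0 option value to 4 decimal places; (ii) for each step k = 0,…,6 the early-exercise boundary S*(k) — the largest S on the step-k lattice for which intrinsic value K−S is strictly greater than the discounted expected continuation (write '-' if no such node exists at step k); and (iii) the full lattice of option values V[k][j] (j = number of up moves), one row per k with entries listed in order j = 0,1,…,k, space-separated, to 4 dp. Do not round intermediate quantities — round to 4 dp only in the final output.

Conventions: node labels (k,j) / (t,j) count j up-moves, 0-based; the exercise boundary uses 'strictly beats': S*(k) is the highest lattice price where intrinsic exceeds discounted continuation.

price = 30.2734
boundary = - - 85.0038 72.9518 85.0038 99.0469 115.4100
tree:
30.2734
41.0254 19.4824
53.6462 28.4487 10.3891
65.6982 40.0013 16.7874 3.8428
76.0415 53.6462 26.3329 7.0420 0.5474
84.9183 65.6982 39.6031 12.8339 1.0774 0.0000
92.5365 76.0415 53.6462 23.2400 2.1205 0.0000 0.0000
99.0746 84.9183 65.6982 39.6031 4.1736 0.0000 0.0000 0.0000

Δt=0.11700, u=1.16521, d=0.85822, q=0.48787, disc=e^(-rΔt)=0.99208
k=7 terminal: V=max(K-S,0) → 99.0746 84.9183 65.6982 39.6031 4.1736 0.0000 0.0000 0.0000
k=6: j=0 S=46.1135 intr=92.5365 cont=91.4378 V=92.5365[EX]; j=1 S=62.6085 intr=76.0415 cont=74.9428 V=76.0415[EX]; j=2 S=85.0038 intr=53.6462 cont=52.5475 V=53.6462[EX]; j=3 S=115.4100 intr=23.2400 cont=22.1413 V=23.2400[EX]; j=4 S=156.6926 intr=0.0000 cont=2.1205 V=2.1205[hold]; j=5 S=212.7422 intr=0.0000 cont=0.0000 V=0.0000[hold]; j=6 S=288.8409 intr=0.0000 cont=0.0000 V=0.0000[hold]  S*(6)=115.4100
k=5: j=0 S=53.7317 intr=84.9183 cont=83.8196 V=84.9183[EX]; j=1 S=72.9518 intr=65.6982 cont=64.5995 V=65.6982[EX]; j=2 S=99.0469 intr=39.6031 cont=38.5044 V=39.6031[EX]; j=3 S=134.4764 intr=4.1736 cont=12.8339 V=12.8339[hold]; j=4 S=182.5791 intr=0.0000 cont=1.0774 V=1.0774[hold]; j=5 S=247.8884 intr=0.0000 cont=0.0000 V=0.0000[hold]  S*(5)=99.0469
k=4: j=0 S=62.6085 intr=76.0415 cont=74.9428 V=76.0415[EX]; j=1 S=85.0038 intr=53.6462 cont=52.5475 V=53.6462[EX]; j=2 S=115.4100 intr=23.2400 cont=26.3329 V=26.3329[hold]; j=3 S=156.6926 intr=0.0000 cont=7.0420 V=7.0420[hold]; j=4 S=212.7422 intr=0.0000 cont=0.5474 V=0.5474[hold]  S*(4)=85.0038
k=3: j=0 S=72.9518 intr=65.6982 cont=64.5995 V=65.6982[EX]; j=1 S=99.0469 intr=39.6031 cont=40.0013 V=40.0013[hold]; j=2 S=134.4764 intr=4.1736 cont=16.7874 V=16.7874[hold]; j=3 S=182.5791 intr=0.0000 cont=3.8428 V=3.8428[hold]  S*(3)=72.9518
k=2: j=0 S=85.0038 intr=53.6462 cont=52.7402 V=53.6462[EX]; j=1 S=115.4100 intr=23.2400 cont=28.4487 V=28.4487[hold]; j=2 S=156.6926 intr=0.0000 cont=10.3891 V=10.3891[hold]  S*(2)=85.0038
k=1: j=0 S=99.0469 intr=39.6031 cont=41.0254 V=41.0254[hold]; j=1 S=134.4764 intr=4.1736 cont=19.4824 V=19.4824[hold]  S*(1)=-
k=0: j=0 S=115.4100 intr=23.2400 cont=30.2734 V=30.2734[hold]  S*(0)=-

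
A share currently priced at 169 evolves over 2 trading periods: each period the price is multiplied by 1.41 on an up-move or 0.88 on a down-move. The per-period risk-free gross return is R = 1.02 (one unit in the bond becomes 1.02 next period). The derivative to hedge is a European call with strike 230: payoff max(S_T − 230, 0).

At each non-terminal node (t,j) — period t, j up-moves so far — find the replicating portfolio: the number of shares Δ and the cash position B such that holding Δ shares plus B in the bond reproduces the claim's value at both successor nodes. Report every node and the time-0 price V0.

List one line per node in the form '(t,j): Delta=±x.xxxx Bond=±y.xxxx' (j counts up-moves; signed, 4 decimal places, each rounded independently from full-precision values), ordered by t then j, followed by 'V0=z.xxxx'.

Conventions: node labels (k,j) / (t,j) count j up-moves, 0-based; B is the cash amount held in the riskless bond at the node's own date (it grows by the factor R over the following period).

(0,0): Delta=0.3064 Bond=-44.6806
(1,0): Delta=0.0000 Bond=0.0000
(1,1): Delta=0.8392 Bond=-172.5310
V0=7.1083

Under the risk-neutral measure, an up-move has probability p* = (R−d)/(u−d) = 0.2642 and values discount at R = 1.02.
At maturity the claim pays: V(2,0)=0.0000, V(2,1)=0.0000, V(2,2)=105.9889
Node (1,0) S=148.7200: V=(p*·0.0000+(1−p*)·0.0000)/1.02=0.0000; Δ=(0.0000−0.0000)/(209.6952−130.8736)=0.0000; B=V−Δ·S=0.0000
Node (1,1) S=238.2900: V=(p*·105.9889+(1−p*)·0.0000)/1.02=27.4481; Δ=(105.9889−0.0000)/(335.9889−209.6952)=0.8392; B=V−Δ·S=-172.5310
Node (0,0) S=169.0000: V=(p*·27.4481+(1−p*)·0.0000)/1.02=7.1083; Δ=(27.4481−0.0000)/(238.2900−148.7200)=0.3064; B=V−Δ·S=-44.6806
Verification: the root portfolio costs Δ(0,0)·S0 + B(0,0) = 7.1083, matching V0.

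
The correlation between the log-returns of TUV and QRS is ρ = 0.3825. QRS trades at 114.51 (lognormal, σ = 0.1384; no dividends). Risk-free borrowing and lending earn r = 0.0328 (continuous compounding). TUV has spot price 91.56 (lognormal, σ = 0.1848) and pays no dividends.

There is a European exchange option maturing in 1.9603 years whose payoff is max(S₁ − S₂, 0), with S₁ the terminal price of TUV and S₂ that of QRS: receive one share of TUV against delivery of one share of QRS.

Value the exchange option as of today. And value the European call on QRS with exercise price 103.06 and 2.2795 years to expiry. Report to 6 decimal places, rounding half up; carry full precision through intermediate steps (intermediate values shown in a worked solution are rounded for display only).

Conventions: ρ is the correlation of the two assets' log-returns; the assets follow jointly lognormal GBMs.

σ_eff = √(σ₁² + σ₂² − 2ρσ₁σ₂) = √(0.1848² + 0.1384² − 2·0.3825·0.1848·0.1384) = 0.183684
d₁ = (ln(S₁/S₂) + (q₂ − q₁ + σ_eff²/2)T) / (σ_eff√T) = (ln(91.56/114.51) + (0.0 − 0.0 + 0.016870)·1.9603) / 0.257177 = -0.741115
d₂ = d₁ − σ_eff√T = -0.741115 − 0.257177 = -0.998292
N(d₁) = 0.229312,  N(d₂) = 0.159069
V = S₁·e^{−q₁T}·N(d₁) − S₂·e^{−q₂T}·N(d₂) = 20.995792 − 18.214980 = 2.780812
[vanilla: QRS call K=103.06]
σ√T = 0.1384·√2.2795 = 0.208957
d₁ = (ln(S/K) + (r+σ²/2)T) / (σ√T) = (ln(114.51/103.06) + (0.0328+0.1384²/2)·2.2795) / 0.208957 = (0.105351 + 0.096599) / 0.208957 = 0.966468
d₂ = d₁ − σ√T = 0.966468 − 0.208957 = 0.757512
e^{−rT} = 0.927959
N(d₁) = 0.833095,  N(d₂) = 0.775628
price = S·N(d₁) − K·e^{−rT}·N(d₂) = 95.397712 − 74.177578 = 21.220135

exchange price = 2.780812
price(QRS call K=103.06) = 21.220135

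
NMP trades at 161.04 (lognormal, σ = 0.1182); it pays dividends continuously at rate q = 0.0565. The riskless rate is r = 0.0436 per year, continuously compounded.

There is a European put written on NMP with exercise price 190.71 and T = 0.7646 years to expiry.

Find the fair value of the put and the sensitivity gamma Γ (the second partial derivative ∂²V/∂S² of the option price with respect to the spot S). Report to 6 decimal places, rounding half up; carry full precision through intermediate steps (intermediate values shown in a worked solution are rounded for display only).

price = 30.520780
Γ = 0.005599

σ√T = 0.1182·√0.7646 = 0.103356
d₁ = (ln(S/K) + (r−q+σ²/2)T) / (σ√T) = (ln(161.04/190.71) + (0.0436−0.0565+0.1182²/2)·0.7646) / 0.103356 = (-0.169101 − 0.004522) / 0.103356 = -1.679861
d₂ = d₁ − σ√T = -1.679861 − 0.103356 = -1.783217
e^{−rT} = 0.967213
e^{−qT} = 0.957720
N(−d₁) = 0.953508,  N(−d₂) = 0.962724
Put price V = K·e^{−rT}·N(−d₂) − S·e^{−qT}·N(−d₁) = 177.581453 − 147.060673 = 30.520780
φ(d₁) = (1/√(2π))·e^{−d₁²/2} = 0.097305
Γ = e^{−qT}·φ(d₁) / (S·σ·√T) = 0.005599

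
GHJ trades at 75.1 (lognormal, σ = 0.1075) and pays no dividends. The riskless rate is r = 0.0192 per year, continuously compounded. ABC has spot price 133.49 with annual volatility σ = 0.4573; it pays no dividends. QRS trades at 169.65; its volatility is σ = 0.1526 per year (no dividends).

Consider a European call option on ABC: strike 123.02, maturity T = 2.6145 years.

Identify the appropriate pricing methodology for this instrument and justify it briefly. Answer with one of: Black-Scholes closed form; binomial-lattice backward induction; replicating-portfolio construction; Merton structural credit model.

framework: Black-Scholes closed form

Key observation: a European-exercise option on ABC struck at 123.02 — a GBM underlying with constant parameters — admits an analytic price: the data contain no early exercise, no discrete tree, no debt structure.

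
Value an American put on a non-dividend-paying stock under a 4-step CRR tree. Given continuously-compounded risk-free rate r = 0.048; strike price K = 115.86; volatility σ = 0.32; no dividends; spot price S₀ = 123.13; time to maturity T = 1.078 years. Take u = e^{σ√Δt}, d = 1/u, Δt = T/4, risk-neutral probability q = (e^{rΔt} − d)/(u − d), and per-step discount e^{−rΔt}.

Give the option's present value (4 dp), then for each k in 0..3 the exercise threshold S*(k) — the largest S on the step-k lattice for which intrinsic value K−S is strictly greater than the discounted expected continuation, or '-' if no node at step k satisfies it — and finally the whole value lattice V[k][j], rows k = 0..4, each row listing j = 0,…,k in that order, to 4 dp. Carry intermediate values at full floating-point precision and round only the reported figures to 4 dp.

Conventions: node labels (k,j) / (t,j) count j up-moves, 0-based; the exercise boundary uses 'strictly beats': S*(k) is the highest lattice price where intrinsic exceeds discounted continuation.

params: Δt=0.26950 u=1.18072 d=0.84694 q=0.49757 e^(-rΔt)=0.98715
t_4 payoffs: 52.5053 27.5375 0.0000 0.0000 0.0000
t_3: node(3,0) S=74.8041 payoff=41.0559 vs cont=39.5668 → 41.0559 [stop]  node(3,1) S=104.2840 payoff=11.5760 vs cont=13.6578 → 13.6578 [wait]  node(3,2) S=145.3818 payoff=0.0000 vs cont=0.0000 → 0.0000 [wait]  node(3,3) S=202.6761 payoff=0.0000 vs cont=0.0000 → 0.0000 [wait]  ⇒ S*(3)=74.8041
t_2: node(2,0) S=88.3225 payoff=27.5375 vs cont=27.0709 → 27.5375 [stop]  node(2,1) S=123.1300 payoff=0.0000 vs cont=6.7738 → 6.7738 [wait]  node(2,2) S=171.6550 payoff=0.0000 vs cont=0.0000 → 0.0000 [wait]  ⇒ S*(2)=88.3225
t_1: node(1,0) S=104.2840 payoff=11.5760 vs cont=16.9849 → 16.9849 [wait]  node(1,1) S=145.3818 payoff=0.0000 vs cont=3.3596 → 3.3596 [wait]  ⇒ S*(1)=-
t_0: node(0,0) S=123.1300 payoff=0.0000 vs cont=10.0742 → 10.0742 [wait]  ⇒ S*(0)=-

price = 10.0742
boundary = - - 88.3225 74.8041
tree:
10.0742
16.9849 3.3596
27.5375 6.7738 0.0000
41.0559 13.6578 0.0000 0.0000
52.5053 27.5375 0.0000 0.0000 0.0000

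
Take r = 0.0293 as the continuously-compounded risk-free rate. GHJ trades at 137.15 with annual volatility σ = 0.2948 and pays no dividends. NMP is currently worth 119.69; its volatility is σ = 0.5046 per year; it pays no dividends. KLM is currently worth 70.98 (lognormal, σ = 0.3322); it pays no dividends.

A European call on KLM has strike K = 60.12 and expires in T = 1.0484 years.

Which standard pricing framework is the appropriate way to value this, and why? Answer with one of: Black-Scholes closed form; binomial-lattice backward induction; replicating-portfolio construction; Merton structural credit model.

framework: Black-Scholes closed form

Key observation: a European-exercise option on KLM struck at 60.12 — a GBM underlying with constant parameters — admits an analytic price: the data contain no early exercise, no discrete tree, no debt structure.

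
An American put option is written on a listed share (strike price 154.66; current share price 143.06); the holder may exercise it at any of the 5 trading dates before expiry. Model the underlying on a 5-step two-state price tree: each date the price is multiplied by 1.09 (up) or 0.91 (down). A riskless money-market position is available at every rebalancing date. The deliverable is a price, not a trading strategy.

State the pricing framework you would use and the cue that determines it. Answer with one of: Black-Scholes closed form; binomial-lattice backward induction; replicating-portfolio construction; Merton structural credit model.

Key observation: early exercise of the strike-154.66 put must be checked at each of the 5 dates (spot 143.06), which forces a node-by-node comparison of intrinsic and continuation value backward from expiry.

framework: binomial-lattice backward induction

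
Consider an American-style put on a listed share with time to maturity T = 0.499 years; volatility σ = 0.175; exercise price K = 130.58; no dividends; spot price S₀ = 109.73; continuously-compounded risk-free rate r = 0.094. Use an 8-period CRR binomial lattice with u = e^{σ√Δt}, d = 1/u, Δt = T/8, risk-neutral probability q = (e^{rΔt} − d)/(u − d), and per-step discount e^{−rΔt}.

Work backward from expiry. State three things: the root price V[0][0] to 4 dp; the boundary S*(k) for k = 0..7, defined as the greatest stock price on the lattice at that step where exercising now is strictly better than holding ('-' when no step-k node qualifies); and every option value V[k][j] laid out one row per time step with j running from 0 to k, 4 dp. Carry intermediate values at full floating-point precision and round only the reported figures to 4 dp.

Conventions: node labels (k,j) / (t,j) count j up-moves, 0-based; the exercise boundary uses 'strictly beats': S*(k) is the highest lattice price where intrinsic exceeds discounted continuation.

price = 20.8500
boundary = 109.7300 114.6322 119.7535 114.6322 119.7535 114.6322 119.7535 125.1035
tree:
20.8500
25.5426 15.9478
30.0345 20.8500 10.8265
34.3343 25.5426 15.9478 6.5921
38.4503 30.0345 20.8500 10.8265 3.2849
42.3902 34.3343 25.5426 15.9478 6.1113 1.0655
46.1616 38.4503 30.0345 20.8500 10.8265 2.4156 0.0000
49.7717 42.3902 34.3343 25.5426 15.9478 5.4765 0.0000 0.0000
53.2275 46.1616 38.4503 30.0345 20.8500 10.8265 0.0000 0.0000 0.0000

Δt=0.06237, u=1.04468, d=0.95724, q=0.55633, disc=e^(-rΔt)=0.99415
k=8 terminal: V=max(K-S,0) → 53.2275 46.1616 38.4503 30.0345 20.8500 10.8265 0.0000 0.0000 0.0000
k=7: j=0 S=80.8083 intr=49.7717 cont=49.0084 V=49.7717[EX]; j=1 S=88.1898 intr=42.3902 cont=41.6268 V=42.3902[EX]; j=2 S=96.2457 intr=34.3343 cont=33.5709 V=34.3343[EX]; j=3 S=105.0374 intr=25.5426 cont=24.7792 V=25.5426[EX]; j=4 S=114.6322 intr=15.9478 cont=15.1844 V=15.9478[EX]; j=5 S=125.1035 intr=5.4765 cont=4.7754 V=5.4765[EX]; j=6 S=136.5313 intr=0.0000 cont=0.0000 V=0.0000[hold]; j=7 S=149.0030 intr=0.0000 cont=0.0000 V=0.0000[hold]  S*(7)=125.1035
k=6: j=0 S=84.4184 intr=46.1616 cont=45.3982 V=46.1616[EX]; j=1 S=92.1297 intr=38.4503 cont=37.6869 V=38.4503[EX]; j=2 S=100.5455 intr=30.0345 cont=29.2711 V=30.0345[EX]; j=3 S=109.7300 intr=20.8500 cont=20.0866 V=20.8500[EX]; j=4 S=119.7535 intr=10.8265 cont=10.0631 V=10.8265[EX]; j=5 S=130.6926 intr=0.0000 cont=2.4156 V=2.4156[hold]; j=6 S=142.6309 intr=0.0000 cont=0.0000 V=0.0000[hold]  S*(6)=119.7535
k=5: j=0 S=88.1898 intr=42.3902 cont=41.6268 V=42.3902[EX]; j=1 S=96.2457 intr=34.3343 cont=33.5709 V=34.3343[EX]; j=2 S=105.0374 intr=25.5426 cont=24.7792 V=25.5426[EX]; j=3 S=114.6322 intr=15.9478 cont=15.1844 V=15.9478[EX]; j=4 S=125.1035 intr=5.4765 cont=6.1113 V=6.1113[hold]; j=5 S=136.5313 intr=0.0000 cont=1.0655 V=1.0655[hold]  S*(5)=114.6322
k=4: j=0 S=92.1297 intr=38.4503 cont=37.6869 V=38.4503[EX]; j=1 S=100.5455 intr=30.0345 cont=29.2711 V=30.0345[EX]; j=2 S=109.7300 intr=20.8500 cont=20.0866 V=20.8500[EX]; j=3 S=119.7535 intr=10.8265 cont=10.4143 V=10.8265[EX]; j=4 S=130.6926 intr=0.0000 cont=3.2849 V=3.2849[hold]  S*(4)=119.7535
k=3: j=0 S=96.2457 intr=34.3343 cont=33.5709 V=34.3343[EX]; j=1 S=105.0374 intr=25.5426 cont=24.7792 V=25.5426[EX]; j=2 S=114.6322 intr=15.9478 cont=15.1844 V=15.9478[EX]; j=3 S=125.1035 intr=5.4765 cont=6.5921 V=6.5921[hold]  S*(3)=114.6322
k=2: j=0 S=100.5455 intr=30.0345 cont=29.2711 V=30.0345[EX]; j=1 S=109.7300 intr=20.8500 cont=20.0866 V=20.8500[EX]; j=2 S=119.7535 intr=10.8265 cont=10.6802 V=10.8265[EX]  S*(2)=119.7535
k=1: j=0 S=105.0374 intr=25.5426 cont=24.7792 V=25.5426[EX]; j=1 S=114.6322 intr=15.9478 cont=15.1844 V=15.9478[EX]  S*(1)=114.6322
k=0: j=0 S=109.7300 intr=20.8500 cont=20.0866 V=20.8500[EX]  S*(0)=109.7300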